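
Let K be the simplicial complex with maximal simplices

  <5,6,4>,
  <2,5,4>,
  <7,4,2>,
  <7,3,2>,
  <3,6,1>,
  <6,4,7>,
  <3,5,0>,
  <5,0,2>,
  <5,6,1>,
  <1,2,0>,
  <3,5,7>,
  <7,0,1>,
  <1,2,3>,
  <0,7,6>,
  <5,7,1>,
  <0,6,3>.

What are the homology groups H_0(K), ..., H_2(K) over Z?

Fix the vertex order 0 < 1 < 2 < 3 < 4 < 5 < 6 < 7 and write every simplex with vertices in increasing order. Then dim K = 2 and the simplices of K are:

  0-simplices (8): [0], [1], [2], [3], [4], [5], [6], [7]
  1-simplices (24): (24 of them)
  2-simplices (16): [0,1,2], [0,1,7], [0,2,5], [0,3,5], [0,3,6], [0,6,7], [1,2,3], [1,3,6], [1,5,6], [1,5,7], [2,3,7], [2,4,5], [2,4,7], [3,5,7], [4,5,6], [4,6,7]

Hence C_0 ≅ Z^8, C_1 ≅ Z^24, C_2 ≅ Z^16.

Boundary ∂_1: C_1 → C_0 sends each edge [p,q] (with p < q) to q − p. For instance
  ∂[1,7] = [7] − [1].
The resulting 8×24 matrix has rank 7, and its Smith normal form has invariant factors (1,1,1,1,1,1,1).

∂_2: C_2 → C_1 acts by ∂[p,q,r] = [q,r] − [p,r] + [p,q]. For instance
  ∂[1,5,6] = [5,6] − [1,6] + [1,5],
  ∂[0,3,6] = [3,6] − [0,6] + [0,3].
This gives a 24×16 integer matrix of rank 15; reducing to Smith normal form yields diagonal entries (1,1,1,1,1,1,1,1,1,1,1,1,1,1,1).

Computing H_k = (kernel of ∂_k) / (image of ∂_{k+1}):

  H_0: rank C_0 − rank ∂_1 = 8 − 7 = 1, and the invariant factors of ∂_1 are all 1, so H_0 = Z.
  H_1: rank ker ∂_1 − rank ∂_2 = (24 − 7) − 15 = 2, and the invariant factors of ∂_2 are all 1, so H_1 = Z^2.
  H_2: rank ker ∂_2 − rank ∂_3 = (16 − 15) − 0 = 1, and there is no ∂_3, so H_2 = Z.

H_0 ≅ Z,  H_1 ≅ Z^2,  H_2 ≅ Z.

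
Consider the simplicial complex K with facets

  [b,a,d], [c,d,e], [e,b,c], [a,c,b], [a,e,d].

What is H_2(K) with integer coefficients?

H_2 = 0.

Order the vertices as a < b < c < d < e. Listing each simplex with vertices in this order, K has dimension 2 with simplices:

  0-simplices (5): a, b, c, d, e
  1-simplices (10): ab, ac, ad, ae, bc, bd, be, cd, ce, de
  2-simplices (5): abc, abd, ade, bce, cde

giving chain groups C_0 ≅ Z^5, C_1 ≅ Z^10, C_2 ≅ Z^5.

Boundary ∂_1: C_1 → C_0 maps an edge to its endpoints' difference, ∂[p,q] = q − p.
This gives a 5×10 integer matrix of rank 4; reducing to Smith normal form yields diagonal entries (1,1,1,1).

∂_2: C_2 → C_1 acts by ∂[p,q,r] = [q,r] − [p,r] + [p,q]. For instance
  ∂abd = bd − ad + ab,
  ∂abc = bc − ac + ab.
The resulting 10×5 matrix has rank 5, and its Smith normal form has invariant factors (1,1,1,1,1).

From H_k ≅ ker(∂_k) / im(∂_{k+1}) we obtain:

  H_2: rank ker ∂_2 − rank ∂_3 = (5 − 5) − 0 = 0, and there is no ∂_3, so H_2 ≅ 0.

(K is a triangulation of the Möbius band.)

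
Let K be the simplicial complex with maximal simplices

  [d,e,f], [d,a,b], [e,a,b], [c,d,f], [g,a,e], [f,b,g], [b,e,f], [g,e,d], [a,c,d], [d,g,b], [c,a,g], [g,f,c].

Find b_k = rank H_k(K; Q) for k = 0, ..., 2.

b_0 = 1, b_1 = 0, b_2 = 0.

K has 7 vertices, 18 edges, 12 triangles.
rank ∂_0 = 0, rank ∂_1 = 6 ⇒ b_0 = 7 − 0 − 6 = 1; all invariant factors of ∂_1 are 1 so no torsion. So H_0 ≅ Z.
rank ∂_1 = 6, rank ∂_2 = 12 ⇒ b_1 = 18 − 6 − 12 = 0; ∂_2 has invariant factor(s) [2] giving torsion. So H_1 ≅ Z/2.
rank ∂_2 = 12, rank ∂_3 = 0 ⇒ b_2 = 12 − 12 − 0 = 0. So H_2 ≅ 0.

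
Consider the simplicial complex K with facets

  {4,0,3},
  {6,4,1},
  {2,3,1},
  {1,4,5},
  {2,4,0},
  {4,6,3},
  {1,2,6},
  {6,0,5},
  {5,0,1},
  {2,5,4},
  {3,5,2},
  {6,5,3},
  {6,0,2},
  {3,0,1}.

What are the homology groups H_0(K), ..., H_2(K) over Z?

H_0 = Z,  H_1 = Z^2,  H_2 = Z.

Fix the vertex order 0 < 1 < 2 < 3 < 4 < 5 < 6 and write every simplex with vertices in increasing order. Then dim K = 2 and the simplices of K are:

  0-simplices (7): [0], [1], [2], [3], [4], [5], [6]
  1-simplices (21): [0,1], [0,2], [0,3], [0,4], [0,5], [0,6], [1,2], [1,3], [1,4], [1,5], [1,6], [2,3], [2,4], [2,5], [2,6], [3,4], [3,5], [3,6], [4,5], [4,6], [5,6]
  2-simplices (14): [0,1,3], [0,1,5], [0,2,4], [0,2,6], [0,3,4], [0,5,6], [1,2,3], [1,2,6], [1,4,5], [1,4,6], [2,3,5], [2,4,5], [3,4,6], [3,5,6]

Hence C_0 ≅ Z^7, C_1 ≅ Z^21, C_2 ≅ Z^14.

Boundary ∂_1: C_1 → C_0 is given by ∂[p,q] = [q] − [p]. For instance
  ∂[2,3] = [3] − [2].
As a 7×21 matrix over Z this has rank 6, with invariant factors (1,1,1,1,1,1).

∂_2: C_2 → C_1 acts by ∂[p,q,r] = [q,r] − [p,r] + [p,q]. For instance
  ∂[0,3,4] = [3,4] − [0,4] + [0,3],
  ∂[0,5,6] = [5,6] − [0,6] + [0,5].
The resulting 21×14 matrix has rank 13, and its Smith normal form has invariant factors (1,1,1,1,1,1,1,1,1,1,1,1,1).

Computing H_k = (kernel of ∂_k) / (image of ∂_{k+1}):

  H_0: rank C_0 − rank ∂_1 = 7 − 6 = 1, and the invariant factors of ∂_1 are all 1, so H_0 ≅ Z.
  H_1: rank ker ∂_1 − rank ∂_2 = (21 − 6) − 13 = 2, and the invariant factors of ∂_2 are all 1, so H_1 ≅ Z^2.
  H_2: rank ker ∂_2 − rank ∂_3 = (14 − 13) − 0 = 1, and there is no ∂_3, so H_2 ≅ Z.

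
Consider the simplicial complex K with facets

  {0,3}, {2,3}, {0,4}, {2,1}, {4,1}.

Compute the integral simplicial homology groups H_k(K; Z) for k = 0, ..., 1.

Fix the vertex order 0 < 1 < 2 < 3 < 4 and write every simplex with vertices in increasing order. Then dim K = 1 and the simplices of K are:

  0-simplices (5): [0], [1], [2], [3], [4]
  1-simplices (5): [0,3], [0,4], [1,2], [1,4], [2,3]

so the chain groups are C_0 ≅ Z^5, C_1 ≅ Z^5.

∂_1: C_1 → C_0 is given by ∂[p,q] = [q] − [p]. For instance
  ∂[1,2] = [2] − [1].
As a 5×5 matrix over Z this has rank 4, with invariant factors (1,1,1,1).

Now H_k = ker ∂_k / im ∂_{k+1}, so:

  H_0: rank C_0 − rank ∂_1 = 5 − 4 = 1, and the invariant factors of ∂_1 are all 1, so H_0 ≅ Z.
  H_1: rank ker ∂_1 − rank ∂_2 = (5 − 4) − 0 = 1, and there is no ∂_2, so H_1 ≅ Z.

As a check, the Euler characteristic is 5 − 5 = 0, which agrees with 1 − 1 = 0.

H_0 = Z,  H_1 = Z.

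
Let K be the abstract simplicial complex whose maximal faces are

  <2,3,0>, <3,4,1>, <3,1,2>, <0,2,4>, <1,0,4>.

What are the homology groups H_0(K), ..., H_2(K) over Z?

K has 5 vertices, 10 edges, 5 triangles.
rank ∂_0 = 0, rank ∂_1 = 4 ⇒ b_0 = 5 − 0 − 4 = 1; all invariant factors of ∂_1 are 1 so no torsion. So H_0 ≅ Z.
rank ∂_1 = 4, rank ∂_2 = 5 ⇒ b_1 = 10 − 4 − 5 = 1; all invariant factors of ∂_2 are 1 so no torsion. So H_1 ≅ Z.
rank ∂_2 = 5, rank ∂_3 = 0 ⇒ b_2 = 5 − 5 − 0 = 0. So H_2 ≅ 0.

H_0 ≅ Z,  H_1 ≅ Z,  H_2 = 0.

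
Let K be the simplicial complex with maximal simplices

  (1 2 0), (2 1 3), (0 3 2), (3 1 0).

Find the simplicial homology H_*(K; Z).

K has 4 vertices, 6 edges, 4 triangles.
rank ∂_0 = 0, rank ∂_1 = 3 ⇒ b_0 = 4 − 0 − 3 = 1; all invariant factors of ∂_1 are 1 so no torsion. So H_0 = Z.
rank ∂_1 = 3, rank ∂_2 = 3 ⇒ b_1 = 6 − 3 − 3 = 0; all invariant factors of ∂_2 are 1 so no torsion. So H_1 = 0.
rank ∂_2 = 3, rank ∂_3 = 0 ⇒ b_2 = 4 − 3 − 0 = 1. So H_2 = Z.

H_0 = Z,  H_1 = 0,  H_2 = Z.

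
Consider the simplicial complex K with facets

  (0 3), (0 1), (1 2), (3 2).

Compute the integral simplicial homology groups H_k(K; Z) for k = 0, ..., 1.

H_0 ≅ Z,  H_1 ≅ Z.

We work with the vertex ordering 0 < 1 < 2 < 3. The simplices of K, each written with vertices in increasing order, are:

  0-simplices (4): [0], [1], [2], [3]
  1-simplices (4): [0,1], [0,3], [1,2], [2,3]

so the chain groups are C_0 ≅ Z^4, C_1 ≅ Z^4.

∂_1: C_1 → C_0 is given by ∂[p,q] = [q] − [p]. For instance
  ∂[0,1] = [1] − [0].
The resulting 4×4 matrix has rank 3, and its Smith normal form has invariant factors (1,1,1).

Now H_k = ker ∂_k / im ∂_{k+1}, so:

  H_0: rank C_0 − rank ∂_1 = 4 − 3 = 1, and the invariant factors of ∂_1 are all 1, so H_0 = Z.
  H_1: rank ker ∂_1 − rank ∂_2 = (4 − 3) − 0 = 1, and there is no ∂_2, so H_1 = Z.

As a check, the Euler characteristic is 4 − 4 = 0, which agrees with 1 − 1 = 0.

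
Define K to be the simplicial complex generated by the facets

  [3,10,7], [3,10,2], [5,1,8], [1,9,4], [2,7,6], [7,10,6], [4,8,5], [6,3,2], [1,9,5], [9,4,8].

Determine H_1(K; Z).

H_1 ≅ Z^2.

Take the total order 1 < 2 < 3 < 4 < 5 < 6 < 7 < 8 < 9 < 10 on the vertex set. Then K (dimension 2) consists of the simplices:

  0-simplices (10): [1], [2], [3], [4], [5], [6], [7], [8], [9], [10]
  1-simplices (20): [1,4], [1,5], [1,8], [1,9], [2,3], [2,6], [2,7], [2,10], [3,6], [3,7], [3,10], [4,5], [4,8], [4,9], [5,8], [5,9], [6,7], [6,10], [7,10], [8,9]
  2-simplices (10): [1,4,9], [1,5,8], [1,5,9], [2,3,6], [2,3,10], [2,6,7], [3,7,10], [4,5,8], [4,8,9], [6,7,10]

Hence C_0 ≅ Z^10, C_1 ≅ Z^20, C_2 ≅ Z^10.

∂_1: C_1 → C_0 is given by ∂[p,q] = [q] − [p].
This gives a 10×20 integer matrix of rank 8; reducing to Smith normal form yields diagonal entries (1,1,1,1,1,1,1,1).

Boundary ∂_2: C_2 → C_1 sends each 2-simplex [p,q,r] to [q,r] − [p,r] + [p,q]. For instance
  ∂[3,7,10] = [7,10] − [3,10] + [3,7],
  ∂[2,6,7] = [6,7] − [2,7] + [2,6].
This gives a 20×10 integer matrix of rank 10; reducing to Smith normal form yields diagonal entries (1,1,1,1,1,1,1,1,1,1).

Computing H_k = (kernel of ∂_k) / (image of ∂_{k+1}):

  H_1: rank ker ∂_1 − rank ∂_2 = (20 − 8) − 10 = 2, and the invariant factors of ∂_2 are all 1, so H_1 ≅ Z^2.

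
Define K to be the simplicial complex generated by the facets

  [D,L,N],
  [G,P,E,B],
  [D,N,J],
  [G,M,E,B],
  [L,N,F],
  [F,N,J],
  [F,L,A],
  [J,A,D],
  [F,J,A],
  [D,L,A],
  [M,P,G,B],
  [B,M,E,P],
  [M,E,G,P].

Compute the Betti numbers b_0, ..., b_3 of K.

b_0 = 2, b_1 = 0, b_2 = 1, b_3 = 1.

K has 11 vertices, 22 edges, 18 triangles, 5 3-simplices.
rank ∂_0 = 0, rank ∂_1 = 9 ⇒ b_0 = 11 − 0 − 9 = 2; all invariant factors of ∂_1 are 1 so no torsion. So H_0 ≅ Z^2.
rank ∂_1 = 9, rank ∂_2 = 13 ⇒ b_1 = 22 − 9 − 13 = 0; all invariant factors of ∂_2 are 1 so no torsion. So H_1 ≅ 0.
rank ∂_2 = 13, rank ∂_3 = 4 ⇒ b_2 = 18 − 13 − 4 = 1; all invariant factors of ∂_3 are 1 so no torsion. So H_2 ≅ Z.
rank ∂_3 = 4, rank ∂_4 = 0 ⇒ b_3 = 5 − 4 − 0 = 1. So H_3 ≅ Z.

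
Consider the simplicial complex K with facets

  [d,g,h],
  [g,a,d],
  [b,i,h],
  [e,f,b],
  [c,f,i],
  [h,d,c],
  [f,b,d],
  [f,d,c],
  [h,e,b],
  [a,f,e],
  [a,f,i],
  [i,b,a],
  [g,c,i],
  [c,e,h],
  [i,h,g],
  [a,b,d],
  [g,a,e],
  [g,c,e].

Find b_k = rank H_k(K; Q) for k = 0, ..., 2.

Take the total order a < b < c < d < e < f < g < h < i on the vertex set. Then K (dimension 2) consists of the simplices:

  0-simplices (9): a, b, c, d, e, f, g, h, i
  1-simplices (27): ab, ad, ae, af, ag, ai, bd, be, bf, bh, bi, cd, ce, cf, cg, ch, ci, df, dg, dh, ef, eg, eh, fi, gh, gi, hi
  2-simplices (18): abd, abi, adg, aef, aeg, afi, bdf, bef, beh, bhi, cdf, cdh, ceg, ceh, cfi, cgi, dgh, ghi

giving chain groups C_0 ≅ Z^9, C_1 ≅ Z^27, C_2 ≅ Z^18.

The boundary map ∂_1: C_1 → C_0 sends each edge [p,q] (with p < q) to q − p. For instance
  ∂bd = d − b.
As a 9×27 matrix over Z this has rank 8, with invariant factors (1,1,1,1,1,1,1,1).

Boundary ∂_2: C_2 → C_1 acts by ∂[p,q,r] = [q,r] − [p,r] + [p,q]. For instance
  ∂aeg = eg − ag + ae,
  ∂cfi = fi − ci + cf.
The resulting 27×18 matrix has rank 18, and its Smith normal form has invariant factors (1,1,1,1,1,1,1,1,1,1,1,1,1,1,1,1,1,2).

Computing H_k = (kernel of ∂_k) / (image of ∂_{k+1}):

  H_0: rank C_0 − rank ∂_1 = 9 − 8 = 1, and the invariant factors of ∂_1 are all 1, so H_0 = Z.
  H_1: rank ker ∂_1 − rank ∂_2 = (27 − 8) − 18 = 1, and ∂_2 has invariant factor 2 > 1, so H_1 = Z × Z/2.
  H_2: rank ker ∂_2 − rank ∂_3 = (18 − 18) − 0 = 0, and there is no ∂_3, so H_2 = 0.

Hence the Betti numbers are b_0 = 1, b_1 = 1, b_2 = 0.

b_0 = 1, b_1 = 1, b_2 = 0.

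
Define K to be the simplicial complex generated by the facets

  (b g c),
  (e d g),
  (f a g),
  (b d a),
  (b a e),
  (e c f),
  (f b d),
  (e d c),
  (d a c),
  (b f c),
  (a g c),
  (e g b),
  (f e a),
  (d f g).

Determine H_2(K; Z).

H_2 ≅ Z.

Take the total order a < b < c < d < e < f < g on the vertex set. Then K (dimension 2) consists of the simplices:

  0-simplices (7): a, b, c, d, e, f, g
  1-simplices (21): ab, ac, ad, ae, af, ag, bc, bd, be, bf, bg, cd, ce, cf, cg, de, df, dg, ef, eg, fg
  2-simplices (14): abd, abe, acd, acg, aef, afg, bcf, bcg, bdf, beg, cde, cef, deg, dfg

giving chain groups C_0 ≅ Z^7, C_1 ≅ Z^21, C_2 ≅ Z^14.

∂_1: C_1 → C_0 is given by ∂[p,q] = [q] − [p]. For instance
  ∂af = f − a.
The 7×21 boundary matrix has rank 6 and Smith normal form diag(1,1,1,1,1,1).

Boundary ∂_2: C_2 → C_1 acts by ∂[p,q,r] = [q,r] − [p,r] + [p,q]. For instance
  ∂abd = bd − ad + ab,
  ∂deg = eg − dg + de.
The 21×14 boundary matrix has rank 13 and Smith normal form diag(1,1,1,1,1,1,1,1,1,1,1,1,1).

Now H_k = ker ∂_k / im ∂_{k+1}, so:

  H_2: rank ker ∂_2 − rank ∂_3 = (14 − 13) − 0 = 1, and there is no ∂_3, so H_2 = Z.

(K is a triangulation of the torus T^2.)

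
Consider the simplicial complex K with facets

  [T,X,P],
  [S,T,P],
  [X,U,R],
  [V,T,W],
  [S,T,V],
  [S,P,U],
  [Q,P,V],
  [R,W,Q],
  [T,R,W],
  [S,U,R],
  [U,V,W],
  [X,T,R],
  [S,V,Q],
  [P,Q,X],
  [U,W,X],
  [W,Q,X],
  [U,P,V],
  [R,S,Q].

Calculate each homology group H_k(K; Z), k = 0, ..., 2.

H_0 ≅ Z,  H_1 ≅ Z ⊕ Z/2,  H_2 = 0.

Order the vertices as P < Q < R < S < T < U < V < W < X. Listing each simplex with vertices in this order, K has dimension 2 with simplices:

  0-simplices (9): P, Q, R, S, T, U, V, W, X
  1-simplices (27): PQ, PS, PT, PU, PV, PX, QR, QS, QV, QW, QX, RS, RT, RU, RW, RX, ST, SU, SV, TV, TW, TX, UV, UW, UX, VW, WX
  2-simplices (18): PQV, PQX, PST, PSU, PTX, PUV, QRS, QRW, QSV, QWX, RSU, RTW, RTX, RUX, STV, TVW, UVW, UWX

so the chain groups are C_0 ≅ Z^9, C_1 ≅ Z^27, C_2 ≅ Z^18.

The boundary map ∂_1: C_1 → C_0 maps an edge to its endpoints' difference, ∂[p,q] = q − p. For instance
  ∂TV = V − T.
This gives a 9×27 integer matrix of rank 8; reducing to Smith normal form yields diagonal entries (1,1,1,1,1,1,1,1).

Boundary ∂_2: C_2 → C_1 maps a triangle to the signed sum of its edges. For instance
  ∂STV = TV − SV + ST,
  ∂TVW = VW − TW + TV.
The 27×18 boundary matrix has rank 18 and Smith normal form diag(1,1,1,1,1,1,1,1,1,1,1,1,1,1,1,1,1,2).

Computing H_k = (kernel of ∂_k) / (image of ∂_{k+1}):

  H_0: rank C_0 − rank ∂_1 = 9 − 8 = 1, and the invariant factors of ∂_1 are all 1, so H_0 ≅ Z.
  H_1: rank ker ∂_1 − rank ∂_2 = (27 − 8) − 18 = 1, and ∂_2 has invariant factor 2 > 1, so H_1 ≅ Z ⊕ Z/2.
  H_2: rank ker ∂_2 − rank ∂_3 = (18 − 18) − 0 = 0, and there is no ∂_3, so H_2 ≅ 0.

As a check, the Euler characteristic is 9 − 27 + 18 = 0, which agrees with 1 − 1 + 0 = 0.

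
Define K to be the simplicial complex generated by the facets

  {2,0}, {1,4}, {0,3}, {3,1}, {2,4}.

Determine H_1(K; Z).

Take the total order 0 < 1 < 2 < 3 < 4 on the vertex set. Then K (dimension 1) consists of the simplices:

  0-simplices (5): [0], [1], [2], [3], [4]
  1-simplices (5): [0,2], [0,3], [1,3], [1,4], [2,4]

giving chain groups C_0 ≅ Z^5, C_1 ≅ Z^5.

The boundary map ∂_1: C_1 → C_0 sends each edge [p,q] (with p < q) to q − p.
As a 5×5 matrix over Z this has rank 4, with invariant factors (1,1,1,1).

From H_k ≅ ker(∂_k) / im(∂_{k+1}) we obtain:

  H_1: rank ker ∂_1 − rank ∂_2 = (5 − 4) − 0 = 1, and there is no ∂_2, so H_1 ≅ Z.

(K is a triangulation of the circle S^1.)

H_1 ≅ Z.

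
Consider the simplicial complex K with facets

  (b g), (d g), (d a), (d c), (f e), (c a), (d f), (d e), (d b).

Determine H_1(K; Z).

Fix the vertex order a < b < c < d < e < f < g and write every simplex with vertices in increasing order. Then dim K = 1 and the simplices of K are:

  0-simplices (7): a, b, c, d, e, f, g
  1-simplices (9): ac, ad, bd, bg, cd, de, df, dg, ef

Hence C_0 ≅ Z^7, C_1 ≅ Z^9.

The boundary map ∂_1: C_1 → C_0 maps an edge to its endpoints' difference, ∂[p,q] = q − p. For instance
  ∂ad = d − a.
The 7×9 boundary matrix has rank 6 and Smith normal form diag(1,1,1,1,1,1).

Reading off H_k = ker ∂_k / im ∂_{k+1}:

  H_1: rank ker ∂_1 − rank ∂_2 = (9 − 6) − 0 = 3, and there is no ∂_2, so H_1 = Z^3.

(K is a triangulation of a wedge of 3 circles.)

H_1 = Z^3.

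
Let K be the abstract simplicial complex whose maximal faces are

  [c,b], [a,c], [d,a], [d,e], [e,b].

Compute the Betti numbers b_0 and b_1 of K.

b_0 = 1, b_1 = 1.

Order the vertices as a < b < c < d < e. Listing each simplex with vertices in this order, K has dimension 1 with simplices:

  0-simplices (5): a, b, c, d, e
  1-simplices (5): ac, ad, bc, be, de

giving chain groups C_0 ≅ Z^5, C_1 ≅ Z^5.

∂_1: C_1 → C_0 maps an edge to its endpoints' difference, ∂[p,q] = q − p. For instance
  ∂bc = c − b.
The resulting 5×5 matrix has rank 4, and its Smith normal form has invariant factors (1,1,1,1).

Reading off H_k = ker ∂_k / im ∂_{k+1}:

  H_0: rank C_0 − rank ∂_1 = 5 − 4 = 1, and the invariant factors of ∂_1 are all 1, so H_0 ≅ Z.
  H_1: rank ker ∂_1 − rank ∂_2 = (5 − 4) − 0 = 1, and there is no ∂_2, so H_1 ≅ Z.

(K is a triangulation of the circle S^1.)

Hence the Betti numbers are b_0 = 1, b_1 = 1.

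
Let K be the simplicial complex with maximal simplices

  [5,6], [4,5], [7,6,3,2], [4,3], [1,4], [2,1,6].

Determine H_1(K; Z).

H_1 = Z^2.

Take the total order 1 < 2 < 3 < 4 < 5 < 6 < 7 on the vertex set. Then K (dimension 3) consists of the simplices:

  0-simplices (7): [1], [2], [3], [4], [5], [6], [7]
  1-simplices (12): [1,2], [1,4], [1,6], [2,3], [2,6], [2,7], [3,4], [3,6], [3,7], [4,5], [5,6], [6,7]
  2-simplices (5): [1,2,6], [2,3,6], [2,3,7], [2,6,7], [3,6,7]
  3-simplices (1): [2,3,6,7]

so the chain groups are C_0 ≅ Z^7, C_1 ≅ Z^12, C_2 ≅ Z^5, C_3 ≅ Z^1.

The boundary map ∂_1: C_1 → C_0 maps an edge to its endpoints' difference, ∂[p,q] = q − p. For instance
  ∂[2,7] = [7] − [2].
This gives a 7×12 integer matrix of rank 6; reducing to Smith normal form yields diagonal entries (1,1,1,1,1,1).

The boundary map ∂_2: C_2 → C_1 sends each 2-simplex [p,q,r] to [q,r] − [p,r] + [p,q]. For instance
  ∂[2,3,6] = [3,6] − [2,6] + [2,3],
  ∂[1,2,6] = [2,6] − [1,6] + [1,2].
The 12×5 boundary matrix has rank 4 and Smith normal form diag(1,1,1,1).

The boundary map ∂_3: C_3 → C_2 sends each 3-simplex σ to the alternating sum Σ_i (−1)^i (σ with its i-th vertex removed). For instance
  ∂[2,3,6,7] = [3,6,7] − [2,6,7] + [2,3,7] − [2,3,6].
The resulting 5×1 matrix has rank 1, and its Smith normal form has invariant factors (1).

Now H_k = ker ∂_k / im ∂_{k+1}, so:

  H_1: rank ker ∂_1 − rank ∂_2 = (12 − 6) − 4 = 2, and the invariant factors of ∂_2 are all 1, so H_1 = Z^2.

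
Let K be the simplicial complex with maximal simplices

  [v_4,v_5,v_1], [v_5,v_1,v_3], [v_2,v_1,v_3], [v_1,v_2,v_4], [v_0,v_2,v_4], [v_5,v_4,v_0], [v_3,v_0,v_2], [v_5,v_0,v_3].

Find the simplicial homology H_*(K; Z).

H_0 ≅ Z,  H_1 = 0,  H_2 ≅ Z.

Order the vertices as v_0 < v_1 < v_2 < v_3 < v_4 < v_5. Listing each simplex with vertices in this order, K has dimension 2 with simplices:

  0-simplices (6): [v_0], [v_1], [v_2], [v_3], [v_4], [v_5]
  1-simplices (12): [v_0,v_2], [v_0,v_3], [v_0,v_4], [v_0,v_5], [v_1,v_2], [v_1,v_3], [v_1,v_4], [v_1,v_5], [v_2,v_3], [v_2,v_4], [v_3,v_5], [v_4,v_5]
  2-simplices (8): [v_0,v_2,v_3], [v_0,v_2,v_4], [v_0,v_3,v_5], [v_0,v_4,v_5], [v_1,v_2,v_3], [v_1,v_2,v_4], [v_1,v_3,v_5], [v_1,v_4,v_5]

Hence C_0 ≅ Z^6, C_1 ≅ Z^12, C_2 ≅ Z^8.

∂_1: C_1 → C_0 maps an edge to its endpoints' difference, ∂[p,q] = q − p. For instance
  ∂[v_2,v_3] = [v_3] − [v_2].
This gives a 6×12 integer matrix of rank 5; reducing to Smith normal form yields diagonal entries (1,1,1,1,1).

The boundary map ∂_2: C_2 → C_1 maps a triangle to the signed sum of its edges. For instance
  ∂[v_1,v_4,v_5] = [v_4,v_5] − [v_1,v_5] + [v_1,v_4],
  ∂[v_0,v_3,v_5] = [v_3,v_5] − [v_0,v_5] + [v_0,v_3].
The resulting 12×8 matrix has rank 7, and its Smith normal form has invariant factors (1,1,1,1,1,1,1).

Now H_k = ker ∂_k / im ∂_{k+1}, so:

  H_0: rank C_0 − rank ∂_1 = 6 − 5 = 1, and the invariant factors of ∂_1 are all 1, so H_0 ≅ Z.
  H_1: rank ker ∂_1 − rank ∂_2 = (12 − 5) − 7 = 0, and the invariant factors of ∂_2 are all 1, so H_1 ≅ 0.
  H_2: rank ker ∂_2 − rank ∂_3 = (8 − 7) − 0 = 1, and there is no ∂_3, so H_2 ≅ Z.

As a check, the Euler characteristic is 6 − 12 + 8 = 2, which agrees with 1 − 0 + 1 = 2.
(K is a triangulation of the 2-sphere S^2.)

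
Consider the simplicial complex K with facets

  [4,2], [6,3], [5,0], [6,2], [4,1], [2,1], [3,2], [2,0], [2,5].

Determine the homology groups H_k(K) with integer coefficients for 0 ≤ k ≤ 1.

H_0 = Z,  H_1 = Z^3.

Order the vertices as 0 < 1 < 2 < 3 < 4 < 5 < 6. Listing each simplex with vertices in this order, K has dimension 1 with simplices:

  0-simplices (7): [0], [1], [2], [3], [4], [5], [6]
  1-simplices (9): [0,2], [0,5], [1,2], [1,4], [2,3], [2,4], [2,5], [2,6], [3,6]

Hence C_0 ≅ Z^7, C_1 ≅ Z^9.

The boundary map ∂_1: C_1 → C_0 is given by ∂[p,q] = [q] − [p].
The resulting 7×9 matrix has rank 6, and its Smith normal form has invariant factors (1,1,1,1,1,1).

Reading off H_k = ker ∂_k / im ∂_{k+1}:

  H_0: rank C_0 − rank ∂_1 = 7 − 6 = 1, and the invariant factors of ∂_1 are all 1, so H_0 ≅ Z.
  H_1: rank ker ∂_1 − rank ∂_2 = (9 − 6) − 0 = 3, and there is no ∂_2, so H_1 ≅ Z^3.

As a check, the Euler characteristic is 7 − 9 = -2, which agrees with 1 − 3 = -2.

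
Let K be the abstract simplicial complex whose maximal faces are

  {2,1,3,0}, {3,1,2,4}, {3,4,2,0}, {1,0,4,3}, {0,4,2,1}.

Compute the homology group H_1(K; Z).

Order the vertices as 0 < 1 < 2 < 3 < 4. Listing each simplex with vertices in this order, K has dimension 3 with simplices:

  0-simplices (5): [0], [1], [2], [3], [4]
  1-simplices (10): [0,1], [0,2], [0,3], [0,4], [1,2], [1,3], [1,4], [2,3], [2,4], [3,4]
  2-simplices (10): [0,1,2], [0,1,3], [0,1,4], [0,2,3], [0,2,4], [0,3,4], [1,2,3], [1,2,4], [1,3,4], [2,3,4]
  3-simplices (5): [0,1,2,3], [0,1,2,4], [0,1,3,4], [0,2,3,4], [1,2,3,4]

giving chain groups C_0 ≅ Z^5, C_1 ≅ Z^10, C_2 ≅ Z^10, C_3 ≅ Z^5.

Boundary ∂_1: C_1 → C_0 sends each edge [p,q] (with p < q) to q − p. For instance
  ∂[0,4] = [4] − [0].
The resulting 5×10 matrix has rank 4, and its Smith normal form has invariant factors (1,1,1,1).

The boundary map ∂_2: C_2 → C_1 acts by ∂[p,q,r] = [q,r] − [p,r] + [p,q]. For instance
  ∂[0,2,3] = [2,3] − [0,3] + [0,2],
  ∂[1,2,3] = [2,3] − [1,3] + [1,2].
The resulting 10×10 matrix has rank 6, and its Smith normal form has invariant factors (1,1,1,1,1,1).

Boundary ∂_3: C_3 → C_2 sends each 3-simplex σ to the alternating sum Σ_i (−1)^i (σ with its i-th vertex removed). For instance
  ∂[0,1,2,4] = [1,2,4] − [0,2,4] + [0,1,4] − [0,1,2],
  ∂[0,1,3,4] = [1,3,4] − [0,3,4] + [0,1,4] − [0,1,3].
The 10×5 boundary matrix has rank 4 and Smith normal form diag(1,1,1,1).

Reading off H_k = ker ∂_k / im ∂_{k+1}:

  H_1: rank ker ∂_1 − rank ∂_2 = (10 − 4) − 6 = 0, and the invariant factors of ∂_2 are all 1, so H_1 = 0.

(K is a triangulation of the 3-sphere S^3.)

H_1 = 0.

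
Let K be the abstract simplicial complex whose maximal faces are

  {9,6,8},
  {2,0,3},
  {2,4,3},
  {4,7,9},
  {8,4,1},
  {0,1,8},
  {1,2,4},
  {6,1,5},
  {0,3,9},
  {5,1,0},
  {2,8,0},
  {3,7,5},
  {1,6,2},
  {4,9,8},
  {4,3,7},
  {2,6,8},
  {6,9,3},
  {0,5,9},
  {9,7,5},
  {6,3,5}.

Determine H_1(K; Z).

Take the total order 0 < 1 < 2 < 3 < 4 < 5 < 6 < 7 < 8 < 9 on the vertex set. Then K (dimension 2) consists of the simplices:

  0-simplices (10): [0], [1], [2], [3], [4], [5], [6], [7], [8], [9]
  1-simplices (30): (30 of them)
  2-simplices (20): (20 of them)

so the chain groups are C_0 ≅ Z^10, C_1 ≅ Z^30, C_2 ≅ Z^20.

The boundary map ∂_1: C_1 → C_0 maps an edge to its endpoints' difference, ∂[p,q] = q − p. For instance
  ∂[0,2] = [2] − [0].
The 10×30 boundary matrix has rank 9 and Smith normal form diag(1,1,1,1,1,1,1,1,1).

The boundary map ∂_2: C_2 → C_1 sends each 2-simplex [p,q,r] to [q,r] − [p,r] + [p,q]. For instance
  ∂[3,5,7] = [5,7] − [3,7] + [3,5],
  ∂[0,2,3] = [2,3] − [0,3] + [0,2].
As a 30×20 matrix over Z this has rank 20, with invariant factors (1,1,1,1,1,1,1,1,1,1,1,1,1,1,1,1,1,1,1,2).

Now H_k = ker ∂_k / im ∂_{k+1}, so:

  H_1: rank ker ∂_1 − rank ∂_2 = (30 − 9) − 20 = 1, and ∂_2 has invariant factor 2 > 1, so H_1 ≅ Z ⊕ Z_2.

H_1 = Z ⊕ Z_2.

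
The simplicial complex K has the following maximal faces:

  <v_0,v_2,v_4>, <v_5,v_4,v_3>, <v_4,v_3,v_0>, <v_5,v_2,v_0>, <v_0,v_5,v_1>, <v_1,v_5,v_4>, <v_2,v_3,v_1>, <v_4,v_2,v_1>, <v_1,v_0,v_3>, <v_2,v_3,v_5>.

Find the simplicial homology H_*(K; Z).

H_0 = Z,  H_1 = Z/2,  H_2 = 0.

Fix the vertex order v_0 < v_1 < v_2 < v_3 < v_4 < v_5 and write every simplex with vertices in increasing order. Then dim K = 2 and the simplices of K are:

  0-simplices (6): [v_0], [v_1], [v_2], [v_3], [v_4], [v_5]
  1-simplices (15): (15 of them)
  2-simplices (10): [v_0,v_1,v_3], [v_0,v_1,v_5], [v_0,v_2,v_4], [v_0,v_2,v_5], [v_0,v_3,v_4], [v_1,v_2,v_3], [v_1,v_2,v_4], [v_1,v_4,v_5], [v_2,v_3,v_5], [v_3,v_4,v_5]

Hence C_0 ≅ Z^6, C_1 ≅ Z^15, C_2 ≅ Z^10.

The boundary map ∂_1: C_1 → C_0 maps an edge to its endpoints' difference, ∂[p,q] = q − p. For instance
  ∂[v_2,v_5] = [v_5] − [v_2].
The resulting 6×15 matrix has rank 5, and its Smith normal form has invariant factors (1,1,1,1,1).

The boundary map ∂_2: C_2 → C_1 maps a triangle to the signed sum of its edges. For instance
  ∂[v_0,v_2,v_4] = [v_2,v_4] − [v_0,v_4] + [v_0,v_2],
  ∂[v_1,v_4,v_5] = [v_4,v_5] − [v_1,v_5] + [v_1,v_4].
This gives a 15×10 integer matrix of rank 10; reducing to Smith normal form yields diagonal entries (1,1,1,1,1,1,1,1,1,2).

Now H_k = ker ∂_k / im ∂_{k+1}, so:

  H_0: rank C_0 − rank ∂_1 = 6 − 5 = 1, and the invariant factors of ∂_1 are all 1, so H_0 = Z.
  H_1: rank ker ∂_1 − rank ∂_2 = (15 − 5) − 10 = 0, and ∂_2 has invariant factor 2 > 1, so H_1 = Z/2.
  H_2: rank ker ∂_2 − rank ∂_3 = (10 − 10) − 0 = 0, and there is no ∂_3, so H_2 = 0.

As a check, the Euler characteristic is 6 − 15 + 10 = 1, which agrees with 1 − 0 + 0 = 1.
(K is a triangulation of the real projective plane RP^2.)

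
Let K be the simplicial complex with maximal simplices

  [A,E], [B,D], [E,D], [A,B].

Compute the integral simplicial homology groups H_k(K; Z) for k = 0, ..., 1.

We work with the vertex ordering A < B < D < E. The simplices of K, each written with vertices in increasing order, are:

  0-simplices (4): A, B, D, E
  1-simplices (4): AB, AE, BD, DE

giving chain groups C_0 ≅ Z^4, C_1 ≅ Z^4.

The boundary map ∂_1: C_1 → C_0 is given by ∂[p,q] = [q] − [p]. For instance
  ∂BD = D − B.
As a 4×4 matrix over Z this has rank 3, with invariant factors (1,1,1).

Reading off H_k = ker ∂_k / im ∂_{k+1}:

  H_0: rank C_0 − rank ∂_1 = 4 − 3 = 1, and the invariant factors of ∂_1 are all 1, so H_0 ≅ Z.
  H_1: rank ker ∂_1 − rank ∂_2 = (4 − 3) − 0 = 1, and there is no ∂_2, so H_1 ≅ Z.

H_0 = Z,  H_1 = Z.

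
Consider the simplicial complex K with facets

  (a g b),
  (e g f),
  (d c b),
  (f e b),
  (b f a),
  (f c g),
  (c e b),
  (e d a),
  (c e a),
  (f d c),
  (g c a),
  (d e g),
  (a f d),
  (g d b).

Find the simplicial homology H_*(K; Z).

We work with the vertex ordering a < b < c < d < e < f < g. The simplices of K, each written with vertices in increasing order, are:

  0-simplices (7): a, b, c, d, e, f, g
  1-simplices (21): ab, ac, ad, ae, af, ag, bc, bd, be, bf, bg, cd, ce, cf, cg, de, df, dg, ef, eg, fg
  2-simplices (14): abf, abg, ace, acg, ade, adf, bcd, bce, bdg, bef, cdf, cfg, deg, efg

so the chain groups are C_0 ≅ Z^7, C_1 ≅ Z^21, C_2 ≅ Z^14.

Boundary ∂_1: C_1 → C_0 sends each edge [p,q] (with p < q) to q − p. For instance
  ∂ae = e − a.
This gives a 7×21 integer matrix of rank 6; reducing to Smith normal form yields diagonal entries (1,1,1,1,1,1).

∂_2: C_2 → C_1 maps a triangle to the signed sum of its edges. For instance
  ∂ade = de − ae + ad,
  ∂bcd = cd − bd + bc.
The 21×14 boundary matrix has rank 13 and Smith normal form diag(1,1,1,1,1,1,1,1,1,1,1,1,1).

Computing H_k = (kernel of ∂_k) / (image of ∂_{k+1}):

  H_0: rank C_0 − rank ∂_1 = 7 − 6 = 1, and the invariant factors of ∂_1 are all 1, so H_0 = Z.
  H_1: rank ker ∂_1 − rank ∂_2 = (21 − 6) − 13 = 2, and the invariant factors of ∂_2 are all 1, so H_1 = Z^2.
  H_2: rank ker ∂_2 − rank ∂_3 = (14 − 13) − 0 = 1, and there is no ∂_3, so H_2 = Z.

H_0 ≅ Z,  H_1 ≅ Z^2,  H_2 ≅ Z.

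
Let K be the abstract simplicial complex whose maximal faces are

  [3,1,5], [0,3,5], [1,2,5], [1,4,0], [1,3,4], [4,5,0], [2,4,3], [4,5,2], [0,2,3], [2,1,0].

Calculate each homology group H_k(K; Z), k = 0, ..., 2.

H_0 ≅ Z,  H_1 ≅ Z/2,  H_2 = 0.

Fix the vertex order 0 < 1 < 2 < 3 < 4 < 5 and write every simplex with vertices in increasing order. Then dim K = 2 and the simplices of K are:

  0-simplices (6): [0], [1], [2], [3], [4], [5]
  1-simplices (15): [0,1], [0,2], [0,3], [0,4], [0,5], [1,2], [1,3], [1,4], [1,5], [2,3], [2,4], [2,5], [3,4], [3,5], [4,5]
  2-simplices (10): [0,1,2], [0,1,4], [0,2,3], [0,3,5], [0,4,5], [1,2,5], [1,3,4], [1,3,5], [2,3,4], [2,4,5]

Hence C_0 ≅ Z^6, C_1 ≅ Z^15, C_2 ≅ Z^10.

Boundary ∂_1: C_1 → C_0 is given by ∂[p,q] = [q] − [p].
As a 6×15 matrix over Z this has rank 5, with invariant factors (1,1,1,1,1).

Boundary ∂_2: C_2 → C_1 maps a triangle to the signed sum of its edges. For instance
  ∂[1,2,5] = [2,5] − [1,5] + [1,2],
  ∂[0,4,5] = [4,5] − [0,5] + [0,4].
This gives a 15×10 integer matrix of rank 10; reducing to Smith normal form yields diagonal entries (1,1,1,1,1,1,1,1,1,2).

Reading off H_k = ker ∂_k / im ∂_{k+1}:

  H_0: rank C_0 − rank ∂_1 = 6 − 5 = 1, and the invariant factors of ∂_1 are all 1, so H_0 = Z.
  H_1: rank ker ∂_1 − rank ∂_2 = (15 − 5) − 10 = 0, and ∂_2 has invariant factor 2 > 1, so H_1 = Z/2.
  H_2: rank ker ∂_2 − rank ∂_3 = (10 − 10) − 0 = 0, and there is no ∂_3, so H_2 = 0.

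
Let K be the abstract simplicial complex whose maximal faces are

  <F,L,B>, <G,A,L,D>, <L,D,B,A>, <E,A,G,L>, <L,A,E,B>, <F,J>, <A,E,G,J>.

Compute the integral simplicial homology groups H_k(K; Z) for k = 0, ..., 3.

H_0 = Z,  H_1 = Z,  H_2 = 0,  H_3 = 0.

Fix the vertex order A < B < D < E < F < G < J < L and write every simplex with vertices in increasing order. Then dim K = 3 and the simplices of K are:

  0-simplices (8): A, B, D, E, F, G, J, L
  1-simplices (19): AB, AD, AE, AG, AJ, AL, BD, BE, BF, BL, DG, DL, EG, EJ, EL, FJ, FL, GJ, GL
  2-simplices (16): ABD, ABE, ABL, ADG, ADL, AEG, AEJ, AEL, AGJ, AGL, BDL, BEL, BFL, DGL, EGJ, EGL
  3-simplices (5): ABDL, ABEL, ADGL, AEGJ, AEGL

giving chain groups C_0 ≅ Z^8, C_1 ≅ Z^19, C_2 ≅ Z^16, C_3 ≅ Z^5.

The boundary map ∂_1: C_1 → C_0 maps an edge to its endpoints' difference, ∂[p,q] = q − p.
As a 8×19 matrix over Z this has rank 7, with invariant factors (1,1,1,1,1,1,1).

The boundary map ∂_2: C_2 → C_1 maps a triangle to the signed sum of its edges. For instance
  ∂EGL = GL − EL + EG,
  ∂DGL = GL − DL + DG.
This gives a 19×16 integer matrix of rank 11; reducing to Smith normal form yields diagonal entries (1,1,1,1,1,1,1,1,1,1,1).

The boundary map ∂_3: C_3 → C_2 sends each 3-simplex σ to the alternating sum Σ_i (−1)^i (σ with its i-th vertex removed). For instance
  ∂ADGL = DGL − AGL + ADL − ADG,
  ∂AEGJ = EGJ − AGJ + AEJ − AEG.
The resulting 16×5 matrix has rank 5, and its Smith normal form has invariant factors (1,1,1,1,1).

Reading off H_k = ker ∂_k / im ∂_{k+1}:

  H_0: rank C_0 − rank ∂_1 = 8 − 7 = 1, and the invariant factors of ∂_1 are all 1, so H_0 ≅ Z.
  H_1: rank ker ∂_1 − rank ∂_2 = (19 − 7) − 11 = 1, and the invariant factors of ∂_2 are all 1, so H_1 ≅ Z.
  H_2: rank ker ∂_2 − rank ∂_3 = (16 − 11) − 5 = 0, and the invariant factors of ∂_3 are all 1, so H_2 ≅ 0.
  H_3: rank ker ∂_3 − rank ∂_4 = (5 − 5) − 0 = 0, and there is no ∂_4, so H_3 ≅ 0.

As a check, the Euler characteristic is 8 − 19 + 16 − 5 = 0, which agrees with 1 − 1 + 0 − 0 = 0.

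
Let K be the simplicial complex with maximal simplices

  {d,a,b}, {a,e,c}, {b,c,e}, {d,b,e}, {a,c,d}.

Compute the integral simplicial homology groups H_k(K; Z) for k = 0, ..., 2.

H_0 ≅ Z,  H_1 ≅ Z,  H_2 = 0.

We work with the vertex ordering a < b < c < d < e. The simplices of K, each written with vertices in increasing order, are:

  0-simplices (5): a, b, c, d, e
  1-simplices (10): ab, ac, ad, ae, bc, bd, be, cd, ce, de
  2-simplices (5): abd, acd, ace, bce, bde

Hence C_0 ≅ Z^5, C_1 ≅ Z^10, C_2 ≅ Z^5.

Boundary ∂_1: C_1 → C_0 is given by ∂[p,q] = [q] − [p]. For instance
  ∂bd = d − b.
As a 5×10 matrix over Z this has rank 4, with invariant factors (1,1,1,1).

∂_2: C_2 → C_1 maps a triangle to the signed sum of its edges. For instance
  ∂ace = ce − ae + ac,
  ∂bce = ce − be + bc.
This gives a 10×5 integer matrix of rank 5; reducing to Smith normal form yields diagonal entries (1,1,1,1,1).

Computing H_k = (kernel of ∂_k) / (image of ∂_{k+1}):

  H_0: rank C_0 − rank ∂_1 = 5 − 4 = 1, and the invariant factors of ∂_1 are all 1, so H_0 ≅ Z.
  H_1: rank ker ∂_1 − rank ∂_2 = (10 − 4) − 5 = 1, and the invariant factors of ∂_2 are all 1, so H_1 ≅ Z.
  H_2: rank ker ∂_2 − rank ∂_3 = (5 − 5) − 0 = 0, and there is no ∂_3, so H_2 ≅ 0.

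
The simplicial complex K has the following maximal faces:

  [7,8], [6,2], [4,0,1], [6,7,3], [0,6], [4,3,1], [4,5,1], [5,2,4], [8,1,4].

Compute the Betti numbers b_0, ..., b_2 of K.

Take the total order 0 < 1 < 2 < 3 < 4 < 5 < 6 < 7 < 8 on the vertex set. Then K (dimension 2) consists of the simplices:

  0-simplices (9): [0], [1], [2], [3], [4], [5], [6], [7], [8]
  1-simplices (17): [0,1], [0,4], [0,6], [1,3], [1,4], [1,5], [1,8], [2,4], [2,5], [2,6], [3,4], [3,6], [3,7], [4,5], [4,8], [6,7], [7,8]
  2-simplices (6): [0,1,4], [1,3,4], [1,4,5], [1,4,8], [2,4,5], [3,6,7]

so the chain groups are C_0 ≅ Z^9, C_1 ≅ Z^17, C_2 ≅ Z^6.

Boundary ∂_1: C_1 → C_0 maps an edge to its endpoints' difference, ∂[p,q] = q − p. For instance
  ∂[1,4] = [4] − [1].
The resulting 9×17 matrix has rank 8, and its Smith normal form has invariant factors (1,1,1,1,1,1,1,1).

Boundary ∂_2: C_2 → C_1 maps a triangle to the signed sum of its edges. For instance
  ∂[0,1,4] = [1,4] − [0,4] + [0,1],
  ∂[2,4,5] = [4,5] − [2,5] + [2,4].
As a 17×6 matrix over Z this has rank 6, with invariant factors (1,1,1,1,1,1).

From H_k ≅ ker(∂_k) / im(∂_{k+1}) we obtain:

  H_0: rank C_0 − rank ∂_1 = 9 − 8 = 1, and the invariant factors of ∂_1 are all 1, so H_0 ≅ Z.
  H_1: rank ker ∂_1 − rank ∂_2 = (17 − 8) − 6 = 3, and the invariant factors of ∂_2 are all 1, so H_1 ≅ Z^3.
  H_2: rank ker ∂_2 − rank ∂_3 = (6 − 6) − 0 = 0, and there is no ∂_3, so H_2 ≅ 0.

Hence the Betti numbers are b_0 = 1, b_1 = 3, b_2 = 0.

b_0 = 1, b_1 = 3, b_2 = 0.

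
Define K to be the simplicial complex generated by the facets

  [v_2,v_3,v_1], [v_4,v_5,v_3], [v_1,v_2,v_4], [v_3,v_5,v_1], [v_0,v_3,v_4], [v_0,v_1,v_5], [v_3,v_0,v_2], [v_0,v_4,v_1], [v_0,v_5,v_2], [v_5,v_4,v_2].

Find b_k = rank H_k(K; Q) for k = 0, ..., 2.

b_0 = 1, b_1 = 0, b_2 = 0.

We work with the vertex ordering v_0 < v_1 < v_2 < v_3 < v_4 < v_5. The simplices of K, each written with vertices in increasing order, are:

  0-simplices (6): [v_0], [v_1], [v_2], [v_3], [v_4], [v_5]
  1-simplices (15): (15 of them)
  2-simplices (10): [v_0,v_1,v_4], [v_0,v_1,v_5], [v_0,v_2,v_3], [v_0,v_2,v_5], [v_0,v_3,v_4], [v_1,v_2,v_3], [v_1,v_2,v_4], [v_1,v_3,v_5], [v_2,v_4,v_5], [v_3,v_4,v_5]

Hence C_0 ≅ Z^6, C_1 ≅ Z^15, C_2 ≅ Z^10.

Boundary ∂_1: C_1 → C_0 sends each edge [p,q] (with p < q) to q − p. For instance
  ∂[v_1,v_3] = [v_3] − [v_1].
The resulting 6×15 matrix has rank 5, and its Smith normal form has invariant factors (1,1,1,1,1).

Boundary ∂_2: C_2 → C_1 maps a triangle to the signed sum of its edges. For instance
  ∂[v_3,v_4,v_5] = [v_4,v_5] − [v_3,v_5] + [v_3,v_4],
  ∂[v_1,v_2,v_4] = [v_2,v_4] − [v_1,v_4] + [v_1,v_2].
As a 15×10 matrix over Z this has rank 10, with invariant factors (1,1,1,1,1,1,1,1,1,2).

Reading off H_k = ker ∂_k / im ∂_{k+1}:

  H_0: rank C_0 − rank ∂_1 = 6 − 5 = 1, and the invariant factors of ∂_1 are all 1, so H_0 ≅ Z.
  H_1: rank ker ∂_1 − rank ∂_2 = (15 − 5) − 10 = 0, and ∂_2 has invariant factor 2 > 1, so H_1 ≅ Z/2.
  H_2: rank ker ∂_2 − rank ∂_3 = (10 − 10) − 0 = 0, and there is no ∂_3, so H_2 ≅ 0.

Hence the Betti numbers are b_0 = 1, b_1 = 0, b_2 = 0.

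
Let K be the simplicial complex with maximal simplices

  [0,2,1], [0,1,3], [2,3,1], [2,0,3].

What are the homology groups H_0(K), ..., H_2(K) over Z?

H_0 = Z,  H_1 = 0,  H_2 = Z.

Take the total order 0 < 1 < 2 < 3 on the vertex set. Then K (dimension 2) consists of the simplices:

  0-simplices (4): [0], [1], [2], [3]
  1-simplices (6): [0,1], [0,2], [0,3], [1,2], [1,3], [2,3]
  2-simplices (4): [0,1,2], [0,1,3], [0,2,3], [1,2,3]

Hence C_0 ≅ Z^4, C_1 ≅ Z^6, C_2 ≅ Z^4.

∂_1: C_1 → C_0 maps an edge to its endpoints' difference, ∂[p,q] = q − p. For instance
  ∂[0,3] = [3] − [0].
The resulting 4×6 matrix has rank 3, and its Smith normal form has invariant factors (1,1,1).

∂_2: C_2 → C_1 maps a triangle to the signed sum of its edges. For instance
  ∂[0,1,2] = [1,2] − [0,2] + [0,1],
  ∂[1,2,3] = [2,3] − [1,3] + [1,2].
This gives a 6×4 integer matrix of rank 3; reducing to Smith normal form yields diagonal entries (1,1,1).

Now H_k = ker ∂_k / im ∂_{k+1}, so:

  H_0: rank C_0 − rank ∂_1 = 4 − 3 = 1, and the invariant factors of ∂_1 are all 1, so H_0 = Z.
  H_1: rank ker ∂_1 − rank ∂_2 = (6 − 3) − 3 = 0, and the invariant factors of ∂_2 are all 1, so H_1 = 0.
  H_2: rank ker ∂_2 − rank ∂_3 = (4 − 3) − 0 = 1, and there is no ∂_3, so H_2 = Z.

(K is a triangulation of the 2-sphere S^2.)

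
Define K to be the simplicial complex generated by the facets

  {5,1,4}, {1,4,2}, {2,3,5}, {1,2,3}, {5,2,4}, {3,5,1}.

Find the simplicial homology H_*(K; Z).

H_0 = Z,  H_1 = 0,  H_2 = Z.

Order the vertices as 1 < 2 < 3 < 4 < 5. Listing each simplex with vertices in this order, K has dimension 2 with simplices:

  0-simplices (5): [1], [2], [3], [4], [5]
  1-simplices (9): [1,2], [1,3], [1,4], [1,5], [2,3], [2,4], [2,5], [3,5], [4,5]
  2-simplices (6): [1,2,3], [1,2,4], [1,3,5], [1,4,5], [2,3,5], [2,4,5]

so the chain groups are C_0 ≅ Z^5, C_1 ≅ Z^9, C_2 ≅ Z^6.

∂_1: C_1 → C_0 maps an edge to its endpoints' difference, ∂[p,q] = q − p.
This gives a 5×9 integer matrix of rank 4; reducing to Smith normal form yields diagonal entries (1,1,1,1).

Boundary ∂_2: C_2 → C_1 acts by ∂[p,q,r] = [q,r] − [p,r] + [p,q]. For instance
  ∂[2,4,5] = [4,5] − [2,5] + [2,4],
  ∂[1,2,3] = [2,3] − [1,3] + [1,2].
The 9×6 boundary matrix has rank 5 and Smith normal form diag(1,1,1,1,1).

Now H_k = ker ∂_k / im ∂_{k+1}, so:

  H_0: rank C_0 − rank ∂_1 = 5 − 4 = 1, and the invariant factors of ∂_1 are all 1, so H_0 = Z.
  H_1: rank ker ∂_1 − rank ∂_2 = (9 − 4) − 5 = 0, and the invariant factors of ∂_2 are all 1, so H_1 = 0.
  H_2: rank ker ∂_2 − rank ∂_3 = (6 − 5) − 0 = 1, and there is no ∂_3, so H_2 = Z.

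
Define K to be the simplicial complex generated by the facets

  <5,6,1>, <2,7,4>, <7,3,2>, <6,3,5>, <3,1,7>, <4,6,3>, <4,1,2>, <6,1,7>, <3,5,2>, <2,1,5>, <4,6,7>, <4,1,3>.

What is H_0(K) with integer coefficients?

H_0 = Z.

Order the vertices as 1 < 2 < 3 < 4 < 5 < 6 < 7. Listing each simplex with vertices in this order, K has dimension 2 with simplices:

  0-simplices (7): [1], [2], [3], [4], [5], [6], [7]
  1-simplices (18): [1,2], [1,3], [1,4], [1,5], [1,6], [1,7], [2,3], [2,4], [2,5], [2,7], [3,4], [3,5], [3,6], [3,7], [4,6], [4,7], [5,6], [6,7]
  2-simplices (12): [1,2,4], [1,2,5], [1,3,4], [1,3,7], [1,5,6], [1,6,7], [2,3,5], [2,3,7], [2,4,7], [3,4,6], [3,5,6], [4,6,7]

giving chain groups C_0 ≅ Z^7, C_1 ≅ Z^18, C_2 ≅ Z^12.

The boundary map ∂_1: C_1 → C_0 sends each edge [p,q] (with p < q) to q − p. For instance
  ∂[4,7] = [7] − [4].
This gives a 7×18 integer matrix of rank 6; reducing to Smith normal form yields diagonal entries (1,1,1,1,1,1).

∂_2: C_2 → C_1 sends each 2-simplex [p,q,r] to [q,r] − [p,r] + [p,q]. For instance
  ∂[1,3,4] = [3,4] − [1,4] + [1,3],
  ∂[1,5,6] = [5,6] − [1,6] + [1,5].
The resulting 18×12 matrix has rank 12, and its Smith normal form has invariant factors (1,1,1,1,1,1,1,1,1,1,1,2).

Now H_k = ker ∂_k / im ∂_{k+1}, so:

  H_0: rank C_0 − rank ∂_1 = 7 − 6 = 1, and the invariant factors of ∂_1 are all 1, so H_0 ≅ Z.

(K is a triangulation of the real projective plane RP^2.)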